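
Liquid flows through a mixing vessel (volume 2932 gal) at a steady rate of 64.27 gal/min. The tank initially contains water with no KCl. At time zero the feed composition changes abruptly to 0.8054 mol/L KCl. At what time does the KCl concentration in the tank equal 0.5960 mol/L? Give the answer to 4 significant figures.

Species balance: V dC/dt = Q(C_in − C) ⇒ τ = V/Q = 45.6200 min.
C(t) = C_in + (C₀ − C_in) e^(−t/τ). Set C = 0.5960 and solve for t:
e^(−t/τ) = (C − C_in)/(C₀ − C_in) = (0.5960 − 0.8054)/(0 − 0.8054) = 0.259995
t = −τ ln(…) = 45.6200 × 1.34709 = 61.4544 min.

61.45 min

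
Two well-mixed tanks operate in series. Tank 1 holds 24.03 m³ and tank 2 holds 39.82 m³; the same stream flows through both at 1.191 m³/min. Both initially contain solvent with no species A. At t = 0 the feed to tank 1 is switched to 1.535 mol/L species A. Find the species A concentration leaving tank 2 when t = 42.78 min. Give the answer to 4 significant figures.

Each tank obeys Vᵢ dCᵢ/dt = Q(Cᵢ₋₁ − Cᵢ), so τᵢ = Vᵢ/Q.
τ₁ = 24.03/1.191 = 20.1763 min; τ₂ = 39.82/1.191 = 33.4341 min.
Solving the cascade with C₁(0)=C₂(0)=0 gives C₂(t) = C_in[1 − (τ₁ e^(−t/τ₁) − τ₂ e^(−t/τ₂))/(τ₁ − τ₂)].
At t = 42.78: e^(−t/τ₁) = 0.119995, e^(−t/τ₂) = 0.278167.
C₂ = 1.535·[1 − (20.1763·0.119995 − 33.4341·0.278167)/(-13.2578)] = 1.535·0.481118 = 0.738516 mol/L.

0.7385 mol/L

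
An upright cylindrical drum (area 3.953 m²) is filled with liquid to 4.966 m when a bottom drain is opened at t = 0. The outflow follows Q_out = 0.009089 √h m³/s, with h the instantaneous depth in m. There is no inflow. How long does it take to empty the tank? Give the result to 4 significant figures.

With no inflow, A dh/dt = −0.009089 √h.
Separate and integrate: 2(√h − √h₀) = −(0.009089/A) t.
Set h = 0: 2√h₀ = (0.009089/A) t_empty ⇒ t_empty = 2A√h₀/0.009089.
t_empty = 2·3.953·√4.966/0.009089 = 7.90600·2.22845/0.009089 = 1938.40 s.

1938 s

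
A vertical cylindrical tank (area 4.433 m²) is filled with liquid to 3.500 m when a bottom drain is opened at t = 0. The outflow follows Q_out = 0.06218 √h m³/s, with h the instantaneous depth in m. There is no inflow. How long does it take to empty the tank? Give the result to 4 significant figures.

Unsteady balance on liquid volume: A dh/dt = −0.06218 √h.
This is separable: 2 d(√h)/dt = −0.06218/A, so √h = √h₀ − (0.06218/(2A)) t.
Set h = 0: 2√h₀ = (0.06218/A) t_empty ⇒ t_empty = 2A√h₀/0.06218.
t_empty = 2·4.433·√3.500/0.06218 = 8.86600·1.87083/0.06218 = 266.754 s.

266.8 s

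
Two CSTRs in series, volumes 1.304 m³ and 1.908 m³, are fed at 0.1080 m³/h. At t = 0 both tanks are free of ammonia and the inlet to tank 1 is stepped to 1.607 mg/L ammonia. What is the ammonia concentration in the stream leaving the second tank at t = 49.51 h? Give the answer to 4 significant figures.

1.357 mg/L

Each tank obeys Vᵢ dCᵢ/dt = Q(Cᵢ₋₁ − Cᵢ), so τᵢ = Vᵢ/Q.
τ₁ = 1.304/0.1080 = 12.0741 h; τ₂ = 1.908/0.1080 = 17.6667 h.
Tank 1: C₁ = C_in(1 − e^(−t/τ₁)). Tank 2 (τ₁ ≠ τ₂): C₂ = C_in[1 − (τ₁ e^(−t/τ₁) − τ₂ e^(−t/τ₂))/(τ₁ − τ₂)].
At t = 49.51: e^(−t/τ₁) = 0.0165640, e^(−t/τ₂) = 0.0606611.
C₂ = 1.607·[1 − (12.0741·0.0165640 − 17.6667·0.0606611)/(-5.59259)] = 1.607·0.844136 = 1.35653 mg/L.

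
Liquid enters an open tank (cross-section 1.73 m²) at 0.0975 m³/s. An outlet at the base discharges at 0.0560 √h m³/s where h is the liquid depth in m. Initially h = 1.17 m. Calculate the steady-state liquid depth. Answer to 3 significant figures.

A dh/dt = Q_in − 0.0560 √h. Steady state requires inflow = outflow:
Q_in = 0.0560 √h_ss ⇒ √h_ss = 0.0975/0.0560 = 1.7411.
h_ss = 1.7411² = 3.0313 m. (Since h₀ = 1.17 m < h_ss, the level will rise toward this value.)

3.03 m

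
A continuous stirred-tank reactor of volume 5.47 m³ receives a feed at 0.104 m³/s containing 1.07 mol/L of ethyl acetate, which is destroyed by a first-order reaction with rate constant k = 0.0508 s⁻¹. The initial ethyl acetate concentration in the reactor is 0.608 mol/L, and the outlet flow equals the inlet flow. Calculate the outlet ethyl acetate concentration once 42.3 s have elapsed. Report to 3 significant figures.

Species balance: V dC/dt = Q C_in − Q C − k V C.
dC/dt = (Q/V) C_in − (Q/V + k) C; effective rate a = Q/V + k = 0.019013 + 0.0508 = 0.069813 s⁻¹.
C_ss = Q C_in/(Q + kV) = 0.29140 mol/L; C(t) = C_ss + (C₀ − C_ss) e^(−a t).
C(42.3) = 0.29140 + (0.31660)·e^(−0.069813·42.3) = 0.29140 + (0.31660)·0.052179 = 0.30792 mol/L.

0.308 mol/L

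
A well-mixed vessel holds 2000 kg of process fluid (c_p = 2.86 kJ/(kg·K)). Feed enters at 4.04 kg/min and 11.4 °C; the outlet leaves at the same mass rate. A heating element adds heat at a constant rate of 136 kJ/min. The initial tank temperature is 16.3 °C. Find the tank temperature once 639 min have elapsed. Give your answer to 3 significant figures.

21.3 °C

M c_p dT/dt = ṁ c_p (T_in − T) + Q̇.
Rearrange: dT/dt = (T_ss − T)/τ with τ = M/ṁ = 495.05 min and T_ss = T_in + Q̇/(ṁ c_p) = 23.170 °C.
Integrating: T(t) = T_ss + (T₀ − T_ss) e^(−t/τ).
T(639) = 23.170 + (-6.8704)·e^(−639/495.05) = 23.170 + (-6.8704)·0.27506 = 21.281 °C.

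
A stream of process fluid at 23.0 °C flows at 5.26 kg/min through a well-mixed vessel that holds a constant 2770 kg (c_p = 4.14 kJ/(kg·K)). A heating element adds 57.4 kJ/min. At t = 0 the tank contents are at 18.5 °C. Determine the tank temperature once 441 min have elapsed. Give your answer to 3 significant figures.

Energy balance: M c_p dT/dt = ṁ c_p (T_in − T) + 57.4.
Rearrange: dT/dt = (T_ss − T)/τ with τ = M/ṁ = 526.62 min and T_ss = T_in + Q̇/(ṁ c_p) = 25.636 °C.
Integrating: T(t) = T_ss + (T₀ − T_ss) e^(−t/τ).
T(441) = 25.636 + (-7.1359)·e^(−441/526.62) = 25.636 + (-7.1359)·0.43282 = 22.547 °C.

22.5 °C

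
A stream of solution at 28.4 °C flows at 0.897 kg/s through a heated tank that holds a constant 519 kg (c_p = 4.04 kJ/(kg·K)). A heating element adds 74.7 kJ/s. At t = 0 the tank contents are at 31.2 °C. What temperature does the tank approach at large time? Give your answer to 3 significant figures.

M c_p dT/dt = ṁ c_p (T_in − T) + Q̇.
At steady state dT/dt = 0 ⇒ T_ss = T_in + Q̇/(ṁ c_p) = 28.4 + 74.7/(0.897·4.04) = 49.013 °C.

49.0 °C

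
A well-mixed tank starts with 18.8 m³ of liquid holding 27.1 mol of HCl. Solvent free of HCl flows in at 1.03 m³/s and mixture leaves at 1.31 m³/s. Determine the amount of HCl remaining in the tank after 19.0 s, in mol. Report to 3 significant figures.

Total volume: dV/dt = Q_in − Q_out = -0.28000 m³/s, so V(t) = 18.8 − 0.28000 t and V(19.0) = 13.480 m³.
No HCl enters, so dm/dt = −Q_out · (m/V).
dm/m = −Q_out dt/(V₀ − 0.28000 t); integrating gives ln(m/m₀) = −(Q_out/(Q_in−Q_out)) ln(V/V₀).
m = m₀ (V₀/V)^(Q_out/(Q_in−Q_out)) = 27.1 × (18.8/13.480)^(-4.6786) = 5.7157 mol.

5.72 mol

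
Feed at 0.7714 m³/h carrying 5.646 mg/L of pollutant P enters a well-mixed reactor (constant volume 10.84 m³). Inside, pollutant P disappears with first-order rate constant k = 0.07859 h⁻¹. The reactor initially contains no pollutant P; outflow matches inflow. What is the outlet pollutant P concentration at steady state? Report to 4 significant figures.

V dC/dt = Q(C_in − C) − k V C.
Steady state (dC/dt = 0): C_ss = Q C_in/(Q + kV) = C_in/(1 + kV/Q).
C_ss = 0.7714·5.646/(0.7714 + 0.07859·10.84) = 4.35532/1.62332 = 2.68298 mg/L.

2.683 mg/L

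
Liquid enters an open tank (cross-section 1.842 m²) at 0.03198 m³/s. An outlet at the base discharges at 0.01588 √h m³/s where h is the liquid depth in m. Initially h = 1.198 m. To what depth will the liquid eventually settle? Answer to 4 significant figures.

4.056 m

A dh/dt = Q_in − 0.01588 √h. Steady state requires inflow = outflow:
Q_in = 0.01588 √h_ss ⇒ √h_ss = 0.03198/0.01588 = 2.01385.
h_ss = 2.01385² = 4.05561 m. (Since h₀ = 1.198 m < h_ss, the level will rise toward this value.)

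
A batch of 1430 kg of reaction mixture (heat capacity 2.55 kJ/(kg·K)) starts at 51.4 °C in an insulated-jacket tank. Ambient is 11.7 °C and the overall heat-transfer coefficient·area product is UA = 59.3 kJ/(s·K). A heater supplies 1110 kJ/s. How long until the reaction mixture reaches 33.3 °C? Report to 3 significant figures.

Lumped-capacitance energy balance: M c_p dT/dt = UA(T_amb − T) + Q̇.
τ = M c_p/UA = 61.492 s; T_ss = T_amb + Q̇/UA = 11.7 + 1110/59.3 = 30.418 °C.
T(t) = T_ss + (T₀ − T_ss)e^(−t/τ); set T = 33.3:
t = −τ ln[(T − T_ss)/(T₀ − T_ss)] = −61.492 · ln(0.13734) = 122.08 s.

122 s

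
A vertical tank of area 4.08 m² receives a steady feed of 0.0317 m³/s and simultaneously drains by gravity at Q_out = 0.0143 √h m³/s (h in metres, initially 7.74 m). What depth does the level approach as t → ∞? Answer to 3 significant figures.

A dh/dt = Q_in − 0.0143 √h. Steady state requires inflow = outflow:
Q_in = 0.0143 √h_ss ⇒ √h_ss = 0.0317/0.0143 = 2.2168.
h_ss = 2.2168² = 4.9141 m. (Since h₀ = 7.74 m > h_ss, the level will fall toward this value.)

4.91 m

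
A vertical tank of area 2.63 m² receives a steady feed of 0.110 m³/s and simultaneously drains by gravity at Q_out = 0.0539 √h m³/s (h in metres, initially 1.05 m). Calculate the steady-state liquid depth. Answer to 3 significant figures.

4.16 m

A dh/dt = Q_in − 0.0539 √h. Steady state requires inflow = outflow:
Q_in = 0.0539 √h_ss ⇒ √h_ss = 0.110/0.0539 = 2.0408.
h_ss = 2.0408² = 4.1649 m. (Since h₀ = 1.05 m < h_ss, the level will rise toward this value.)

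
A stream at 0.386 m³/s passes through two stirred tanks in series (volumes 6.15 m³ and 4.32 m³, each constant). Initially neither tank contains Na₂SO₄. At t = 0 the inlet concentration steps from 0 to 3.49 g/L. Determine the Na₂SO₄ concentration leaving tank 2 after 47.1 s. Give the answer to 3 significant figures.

3.00 g/L

Time constants: τᵢ = Vᵢ/Q for each well-mixed tank.
τ₁ = 6.15/0.386 = 15.933 s; τ₂ = 4.32/0.386 = 11.192 s.
Solving the cascade with C₁(0)=C₂(0)=0 gives C₂(t) = C_in[1 − (τ₁ e^(−t/τ₁) − τ₂ e^(−t/τ₂))/(τ₁ − τ₂)].
At t = 47.1: e^(−t/τ₁) = 0.052016, e^(−t/τ₂) = 0.014869.
C₂ = 3.49·[1 − (15.933·0.052016 − 11.192·0.014869)/(4.7409)] = 3.49·0.86029 = 3.0024 g/L.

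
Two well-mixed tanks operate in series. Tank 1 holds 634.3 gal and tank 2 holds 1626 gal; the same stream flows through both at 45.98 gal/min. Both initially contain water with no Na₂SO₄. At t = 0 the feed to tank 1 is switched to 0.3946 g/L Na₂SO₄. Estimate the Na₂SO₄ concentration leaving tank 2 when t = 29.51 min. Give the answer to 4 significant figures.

Each tank obeys Vᵢ dCᵢ/dt = Q(Cᵢ₋₁ − Cᵢ), so τᵢ = Vᵢ/Q.
τ₁ = 634.3/45.98 = 13.7951 min; τ₂ = 1626/45.98 = 35.3632 min.
Tank 1: C₁ = C_in(1 − e^(−t/τ₁)). Tank 2 (τ₁ ≠ τ₂): C₂ = C_in[1 − (τ₁ e^(−t/τ₁) − τ₂ e^(−t/τ₂))/(τ₁ − τ₂)].
At t = 29.51: e^(−t/τ₁) = 0.117754, e^(−t/τ₂) = 0.434099.
C₂ = 0.3946·[1 − (13.7951·0.117754 − 35.3632·0.434099)/(-21.5681)] = 0.3946·0.363564 = 0.143462 g/L.

0.1435 g/L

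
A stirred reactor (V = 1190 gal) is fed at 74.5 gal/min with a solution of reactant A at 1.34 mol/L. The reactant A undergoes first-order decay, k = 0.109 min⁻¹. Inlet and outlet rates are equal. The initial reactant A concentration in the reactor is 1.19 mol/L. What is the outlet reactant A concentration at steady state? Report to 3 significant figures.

V dC/dt = Q(C_in − C) − k V C.
At steady state: 0 = Q C_in − (Q + kV) C_ss, so C_ss = Q C_in/(Q + kV).
C_ss = 74.5·1.34/(74.5 + 0.109·1190) = 99.830/204.21 = 0.48886 mol/L.

0.489 mol/L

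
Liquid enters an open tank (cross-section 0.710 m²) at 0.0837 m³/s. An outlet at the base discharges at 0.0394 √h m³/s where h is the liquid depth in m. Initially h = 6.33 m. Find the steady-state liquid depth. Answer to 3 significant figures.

4.51 m

Unsteady balance on liquid volume: A dh/dt = Q_in − 0.0394 √h. At steady state dh/dt = 0:
Q_in = 0.0394 √h_ss ⇒ √h_ss = 0.0837/0.0394 = 2.1244.
h_ss = 2.1244² = 4.5129 m. (Since h₀ = 6.33 m > h_ss, the level will fall toward this value.)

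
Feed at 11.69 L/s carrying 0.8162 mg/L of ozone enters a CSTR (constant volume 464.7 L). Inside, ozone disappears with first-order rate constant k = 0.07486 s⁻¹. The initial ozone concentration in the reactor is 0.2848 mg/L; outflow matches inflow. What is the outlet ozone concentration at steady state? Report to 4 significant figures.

Accumulation = in − out − consumed: V dC/dt = Q C_in − Q C − k V C.
Steady state (dC/dt = 0): C_ss = Q C_in/(Q + kV) = C_in/(1 + kV/Q).
C_ss = 11.69·0.8162/(11.69 + 0.07486·464.7) = 9.54138/46.4774 = 0.205291 mg/L.

0.2053 mg/L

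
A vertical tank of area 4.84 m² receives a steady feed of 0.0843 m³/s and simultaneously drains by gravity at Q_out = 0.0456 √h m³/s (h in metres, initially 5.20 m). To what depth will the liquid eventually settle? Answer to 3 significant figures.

3.42 m

Accumulation of liquid (constant cross-section A): A dh/dt = Q_in − 0.0456 √h. At steady state dh/dt = 0:
Q_in = 0.0456 √h_ss ⇒ √h_ss = 0.0843/0.0456 = 1.8487.
h_ss = 1.8487² = 3.4176 m. (Since h₀ = 5.20 m > h_ss, the level will fall toward this value.)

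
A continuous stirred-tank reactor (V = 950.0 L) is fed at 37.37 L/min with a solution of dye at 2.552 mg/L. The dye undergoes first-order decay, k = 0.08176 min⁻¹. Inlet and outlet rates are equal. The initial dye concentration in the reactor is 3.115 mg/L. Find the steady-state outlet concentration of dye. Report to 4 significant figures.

0.8290 mg/L

Accumulation = in − out − consumed: V dC/dt = Q C_in − Q C − k V C.
Steady state (dC/dt = 0): C_ss = Q C_in/(Q + kV) = C_in/(1 + kV/Q).
C_ss = 37.37·2.552/(37.37 + 0.08176·950.0) = 95.3682/115.042 = 0.828986 mg/L.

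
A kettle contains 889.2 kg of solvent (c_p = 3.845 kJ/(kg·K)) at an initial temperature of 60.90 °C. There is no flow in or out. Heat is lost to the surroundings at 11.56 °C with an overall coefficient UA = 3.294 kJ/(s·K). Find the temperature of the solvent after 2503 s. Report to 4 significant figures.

M c_p dT/dt = −UA(T − T_amb).
dT/dt = (T_ss − T)/τ with T_ss = T_amb = 11.5600 °C, τ = M c_p/UA = 889.2·3.845/3.294 = 1037.94 s.
This is linear first-order; T(t) = T_ss + (T₀ − T_ss) e^(−t/τ).
T(2503) = 11.5600 + (49.3400)·0.0896800 = 15.9848 °C.

15.98 °C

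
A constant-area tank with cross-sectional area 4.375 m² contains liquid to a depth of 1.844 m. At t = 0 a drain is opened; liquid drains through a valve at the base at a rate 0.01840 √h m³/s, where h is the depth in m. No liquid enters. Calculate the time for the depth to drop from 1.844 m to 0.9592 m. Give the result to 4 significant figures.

180.0 s

With no inflow, A dh/dt = −0.01840 √h.
Separate and integrate: 2(√h − √h₀) = −(0.01840/A) t.
t = 2A(√h₀ − √h)/0.01840 = 2·4.375·(√1.844 − √0.9592)/0.01840
  = 8.75000 × (1.35794 − 0.979388) / 0.01840 = 180.018 s.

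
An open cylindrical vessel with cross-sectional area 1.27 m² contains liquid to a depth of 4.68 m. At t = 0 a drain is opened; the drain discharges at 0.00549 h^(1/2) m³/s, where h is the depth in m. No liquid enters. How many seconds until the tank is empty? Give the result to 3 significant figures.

1000 s

Mass balance (ρ constant): A dh/dt = −0.00549 √h.
∫ h^(−1/2) dh = −(0.00549/A) ∫ dt, giving 2√h = 2√h₀ − (0.00549/A) t.
Set h = 0: 2√h₀ = (0.00549/A) t_empty ⇒ t_empty = 2A√h₀/0.00549.
t_empty = 2·1.27·√4.68/0.00549 = 2.5400·2.1633/0.00549 = 1000.9 s.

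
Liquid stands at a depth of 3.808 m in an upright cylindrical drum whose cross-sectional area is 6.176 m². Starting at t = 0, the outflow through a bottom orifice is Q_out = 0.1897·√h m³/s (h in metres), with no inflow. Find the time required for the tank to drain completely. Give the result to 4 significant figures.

127.1 s

A dh/dt = −Q_out = −0.1897 √h.
∫ h^(−1/2) dh = −(0.1897/A) ∫ dt, giving 2√h = 2√h₀ − (0.1897/A) t.
Tank is empty when √h = 0: t_empty = 2A√h₀/0.1897.
t_empty = 2·6.176·√3.808/0.1897 = 12.3520·1.95141/0.1897 = 127.063 s.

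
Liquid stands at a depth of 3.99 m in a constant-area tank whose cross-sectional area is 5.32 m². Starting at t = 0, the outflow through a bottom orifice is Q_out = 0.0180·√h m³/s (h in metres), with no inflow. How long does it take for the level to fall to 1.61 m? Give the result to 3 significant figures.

Volume balance on the tank: A dh/dt = −0.0180 √h.
This is separable: 2 d(√h)/dt = −0.0180/A, so √h = √h₀ − (0.0180/(2A)) t.
t = 2A(√h₀ − √h)/0.0180 = 2·5.32·(√3.99 − √1.61)/0.0180
  = 10.640 × (1.9975 − 1.2689) / 0.0180 = 430.71 s.

431 s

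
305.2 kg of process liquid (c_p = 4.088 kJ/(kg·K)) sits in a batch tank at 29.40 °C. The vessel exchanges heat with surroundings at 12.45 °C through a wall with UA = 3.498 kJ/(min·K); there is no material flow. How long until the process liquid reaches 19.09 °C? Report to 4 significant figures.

334.3 min

Energy balance: M c_p dT/dt = −UA(T − T_amb).
τ = M c_p/UA = 356.677 min; T_ss = T_amb = 12.4500 °C.
T(t) = T_ss + (T₀ − T_ss)e^(−t/τ); set T = 19.09:
t = −τ ln[(T − T_ss)/(T₀ − T_ss)] = −356.677 · ln(0.391740) = 334.262 min.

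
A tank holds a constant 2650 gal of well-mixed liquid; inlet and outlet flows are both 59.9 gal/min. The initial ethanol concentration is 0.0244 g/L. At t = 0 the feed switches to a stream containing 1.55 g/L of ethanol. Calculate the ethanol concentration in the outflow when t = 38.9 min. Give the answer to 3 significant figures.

Mass balance on the solute (V constant): V dC/dt = Q(C_in − C).
Rewrite as dC/dt + C/τ = C_in/τ, τ = V/Q = 44.240 min.
C approaches C_in exponentially: C(t) = C_in + (C₀ − C_in) e^(−t/τ).
C(38.9) = 1.55 + (0.0244 − 1.55)·e^(−38.9/44.240) = 1.55 + (-1.5256)·0.41508 = 0.91676 g/L.

0.917 g/L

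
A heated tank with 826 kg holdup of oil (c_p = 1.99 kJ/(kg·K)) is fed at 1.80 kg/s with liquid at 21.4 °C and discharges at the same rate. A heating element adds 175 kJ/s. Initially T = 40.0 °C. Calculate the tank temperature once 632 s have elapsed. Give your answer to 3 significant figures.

62.6 °C

Energy balance: M c_p dT/dt = ṁ c_p (T_in − T) + 175.
τ = M/ṁ = 458.89 s; T_ss = T_in + Q̇/(ṁ c_p) = 21.4 + 175/(1.80·1.99) = 70.255 °C.
This is linear first-order; T(t) = T_ss + (T₀ − T_ss) e^(−t/τ).
T(632) = 70.255 + (-30.255)·e^(−632/458.89) = 70.255 + (-30.255)·0.25227 = 62.623 °C.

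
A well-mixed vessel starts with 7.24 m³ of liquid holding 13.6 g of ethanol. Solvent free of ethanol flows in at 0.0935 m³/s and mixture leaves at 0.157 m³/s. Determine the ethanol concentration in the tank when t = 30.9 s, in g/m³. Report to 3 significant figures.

1.18 g/m³

Let m(t) be the amount of ethanol. Volume: V(t) = V₀ + (Q_in − Q_out) t = 7.24 − 0.063500 t; V(30.9) = 5.2779 m³.
Species balance (pure solvent in): dm/dt = −Q_out · m/V(t).
Separate: dm/m = −Q_out dt/V(t) ⇒ ln(m/m₀) = −(Q_out/(Q_in−Q_out)) ln(V/V₀).
m = m₀ (V₀/V)^(Q_out/(Q_in−Q_out)) = 13.6 × (7.24/5.2779)^(-2.4724) = 6.2247 g.
C = m/V = 6.2247/5.2779 = 1.1794 g/m³.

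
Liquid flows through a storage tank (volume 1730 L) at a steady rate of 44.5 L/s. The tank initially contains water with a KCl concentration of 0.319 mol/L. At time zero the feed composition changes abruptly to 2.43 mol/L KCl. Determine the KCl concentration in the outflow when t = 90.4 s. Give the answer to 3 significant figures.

2.22 mol/L

Transient balance on the dissolved component: V dC/dt = Q(C_in − C).
Time constant τ = V/Q = 1730/44.5 = 38.876 s.
Solution: C(t) = C_in + (C₀ − C_in) e^(−t/τ).
C(90.4) = 2.43 + (0.319 − 2.43)·e^(−90.4/38.876) = 2.43 + (-2.1110)·0.097752 = 2.2236 mol/L.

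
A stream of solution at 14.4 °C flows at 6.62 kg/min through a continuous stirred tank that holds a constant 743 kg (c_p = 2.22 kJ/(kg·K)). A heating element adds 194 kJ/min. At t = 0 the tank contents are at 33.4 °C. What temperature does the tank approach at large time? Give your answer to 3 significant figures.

27.6 °C

Heat balance on the well-mixed liquid: M c_p dT/dt = ṁ c_p (T_in − T) + 194.
At steady state dT/dt = 0 ⇒ T_ss = T_in + Q̇/(ṁ c_p) = 14.4 + 194/(6.62·2.22) = 27.601 °C.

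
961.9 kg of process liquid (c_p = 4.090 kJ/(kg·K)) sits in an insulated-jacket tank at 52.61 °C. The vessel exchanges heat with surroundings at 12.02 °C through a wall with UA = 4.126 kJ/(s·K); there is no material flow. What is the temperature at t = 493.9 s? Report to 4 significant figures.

36.20 °C

M c_p dT/dt = −UA(T − T_amb).
dT/dt = (T_ss − T)/τ with T_ss = T_amb = 12.0200 °C, τ = M c_p/UA = 961.9·4.090/4.126 = 953.507 s.
T approaches T_ss exponentially: T(t) = T_ss + (T₀ − T_ss) e^(−t/τ).
T(493.9) = 12.0200 + (40.5900)·0.595721 = 36.2003 °C.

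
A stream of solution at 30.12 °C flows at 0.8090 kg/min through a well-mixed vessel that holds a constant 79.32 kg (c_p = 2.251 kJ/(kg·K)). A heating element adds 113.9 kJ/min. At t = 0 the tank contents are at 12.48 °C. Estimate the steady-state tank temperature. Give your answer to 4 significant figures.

M c_p dT/dt = ṁ c_p (T_in − T) + Q̇.
At steady state dT/dt = 0 ⇒ T_ss = T_in + Q̇/(ṁ c_p) = 30.12 + 113.9/(0.8090·2.251) = 92.6660 °C.

92.67 °C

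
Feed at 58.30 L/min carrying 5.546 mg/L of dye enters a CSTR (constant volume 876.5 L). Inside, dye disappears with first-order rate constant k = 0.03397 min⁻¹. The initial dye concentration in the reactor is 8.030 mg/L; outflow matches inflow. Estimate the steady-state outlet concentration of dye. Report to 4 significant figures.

3.671 mg/L

V dC/dt = Q(C_in − C) − k V C.
Steady state (dC/dt = 0): C_ss = Q C_in/(Q + kV) = C_in/(1 + kV/Q).
C_ss = 58.30·5.546/(58.30 + 0.03397·876.5) = 323.332/88.0747 = 3.67111 mg/L.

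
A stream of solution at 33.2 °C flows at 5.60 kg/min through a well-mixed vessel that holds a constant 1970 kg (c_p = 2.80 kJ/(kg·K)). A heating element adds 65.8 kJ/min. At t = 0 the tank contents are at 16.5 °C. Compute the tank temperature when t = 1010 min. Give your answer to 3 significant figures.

36.2 °C

Heat balance on the well-mixed liquid: M c_p dT/dt = ṁ c_p (T_in − T) + 65.8.
Rearrange: dT/dt = (T_ss − T)/τ with τ = M/ṁ = 351.79 min and T_ss = T_in + Q̇/(ṁ c_p) = 37.396 °C.
Integrating: T(t) = T_ss + (T₀ − T_ss) e^(−t/τ).
T(1010) = 37.396 + (-20.896)·e^(−1010/351.79) = 37.396 + (-20.896)·0.056639 = 36.213 °C.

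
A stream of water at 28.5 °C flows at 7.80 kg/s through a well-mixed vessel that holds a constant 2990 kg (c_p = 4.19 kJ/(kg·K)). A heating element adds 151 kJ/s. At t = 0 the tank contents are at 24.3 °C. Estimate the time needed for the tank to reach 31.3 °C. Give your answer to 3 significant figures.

Heat balance on the well-mixed liquid: M c_p dT/dt = ṁ c_p (T_in − T) + 151.
τ = M/ṁ = 383.33 s; T_ss = T_in + Q̇/(ṁ c_p) = 33.120 °C.
T(t) = T_ss + (T₀ − T_ss) e^(−t/τ). Set T = 31.3:
e^(−t/τ) = (31.3 − 33.120)/(24.3 − 33.120) = 0.20637
t = −383.33 · ln(0.20637) = 604.92 s.

605 s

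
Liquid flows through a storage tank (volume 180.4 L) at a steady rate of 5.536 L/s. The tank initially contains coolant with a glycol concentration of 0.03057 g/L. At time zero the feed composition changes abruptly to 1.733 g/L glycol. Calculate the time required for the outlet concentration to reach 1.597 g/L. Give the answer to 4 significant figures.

82.35 s

Species balance: V dC/dt = Q(C_in − C) ⇒ τ = V/Q = 32.5867 s.
C(t) = C_in + (C₀ − C_in) e^(−t/τ). Set C = 1.597 and solve for t:
e^(−t/τ) = (C − C_in)/(C₀ − C_in) = (1.597 − 1.733)/(0.03057 − 1.733) = 0.0798858
t = −τ ln(…) = 32.5867 × 2.52716 = 82.3517 s.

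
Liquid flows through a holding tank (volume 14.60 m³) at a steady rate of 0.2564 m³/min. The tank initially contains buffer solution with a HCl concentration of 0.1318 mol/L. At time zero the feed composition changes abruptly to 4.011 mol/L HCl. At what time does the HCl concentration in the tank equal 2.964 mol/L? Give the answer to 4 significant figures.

74.58 min

Species balance: V dC/dt = Q(C_in − C) ⇒ τ = V/Q = 56.9423 min.
C(t) = C_in + (C₀ − C_in) e^(−t/τ). Set C = 2.964 and solve for t:
e^(−t/τ) = (C − C_in)/(C₀ − C_in) = (2.964 − 4.011)/(0.1318 − 4.011) = 0.269901
t = −τ ln(…) = 56.9423 × 1.30970 = 74.5773 min.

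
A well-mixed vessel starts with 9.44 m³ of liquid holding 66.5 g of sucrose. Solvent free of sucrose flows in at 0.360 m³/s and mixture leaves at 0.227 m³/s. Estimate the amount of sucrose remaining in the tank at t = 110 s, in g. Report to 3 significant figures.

13.5 g

Let m(t) be the amount of sucrose. Volume: V(t) = V₀ + (Q_in − Q_out) t = 9.44 + 0.13300 t; V(110) = 24.070 m³.
Species balance (pure solvent in): dm/dt = −Q_out · m/V(t).
dm/m = −Q_out dt/(V₀ + 0.13300 t); integrating gives ln(m/m₀) = −(Q_out/(Q_in−Q_out)) ln(V/V₀).
m = m₀ (V₀/V)^(Q_out/(Q_in−Q_out)) = 66.5 × (9.44/24.070)^(1.7068) = 13.459 g.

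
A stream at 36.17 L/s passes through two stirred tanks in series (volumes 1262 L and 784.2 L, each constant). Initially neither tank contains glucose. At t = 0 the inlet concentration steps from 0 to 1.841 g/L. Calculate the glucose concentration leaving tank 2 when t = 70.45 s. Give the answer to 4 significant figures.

Time constants: τᵢ = Vᵢ/Q for each well-mixed tank.
τ₁ = 1262/36.17 = 34.8908 s; τ₂ = 784.2/36.17 = 21.6810 s.
Solving the cascade with C₁(0)=C₂(0)=0 gives C₂(t) = C_in[1 − (τ₁ e^(−t/τ₁) − τ₂ e^(−t/τ₂))/(τ₁ − τ₂)].
At t = 70.45: e^(−t/τ₁) = 0.132767, e^(−t/τ₂) = 0.0387976.
C₂ = 1.841·[1 − (34.8908·0.132767 − 21.6810·0.0387976)/(13.2098)] = 1.841·0.713003 = 1.31264 g/L.

1.313 g/L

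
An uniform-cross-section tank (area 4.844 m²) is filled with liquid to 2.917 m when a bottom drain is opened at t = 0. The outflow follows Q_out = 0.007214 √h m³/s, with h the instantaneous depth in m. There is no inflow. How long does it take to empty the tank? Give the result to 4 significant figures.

2294 s

A dh/dt = −Q_out = −0.007214 √h.
This is separable: 2 d(√h)/dt = −0.007214/A, so √h = √h₀ − (0.007214/(2A)) t.
Tank is empty when √h = 0: t_empty = 2A√h₀/0.007214.
t_empty = 2·4.844·√2.917/0.007214 = 9.68800·1.70792/0.007214 = 2293.65 s.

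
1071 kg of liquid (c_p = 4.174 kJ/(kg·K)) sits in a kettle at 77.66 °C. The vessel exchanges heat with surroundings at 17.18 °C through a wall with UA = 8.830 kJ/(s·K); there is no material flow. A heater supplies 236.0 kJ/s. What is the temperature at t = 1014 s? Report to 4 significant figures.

48.46 °C

Lumped-capacitance energy balance: M c_p dT/dt = UA(T_amb − T) + Q̇.
dT/dt = (T_ss − T)/τ with T_ss = T_amb + Q̇/UA = 17.18 + 236.0/8.830 = 43.9071 °C, τ = M c_p/UA = 1071·4.174/8.830 = 506.269 s.
This is linear first-order; T(t) = T_ss + (T₀ − T_ss) e^(−t/τ).
T(1014) = 43.9071 + (33.7529)·0.134945 = 48.4619 °C.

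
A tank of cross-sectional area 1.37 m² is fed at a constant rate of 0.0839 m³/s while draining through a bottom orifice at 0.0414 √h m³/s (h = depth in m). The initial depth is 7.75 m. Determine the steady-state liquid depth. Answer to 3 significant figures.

4.11 m

A dh/dt = Q_in − 0.0414 √h. Steady state requires inflow = outflow:
Q_in = 0.0414 √h_ss ⇒ √h_ss = 0.0839/0.0414 = 2.0266.
h_ss = 2.0266² = 4.1070 m. (Since h₀ = 7.75 m > h_ss, the level will fall toward this value.)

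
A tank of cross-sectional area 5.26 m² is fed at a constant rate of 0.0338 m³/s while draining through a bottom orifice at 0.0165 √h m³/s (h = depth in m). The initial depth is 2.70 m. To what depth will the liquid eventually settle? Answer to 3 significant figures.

4.20 m

Level balance: A dh/dt = 0.0338 − 0.0165 √h. Setting dh/dt = 0:
Q_in = 0.0165 √h_ss ⇒ √h_ss = 0.0338/0.0165 = 2.0485.
h_ss = 2.0485² = 4.1963 m. (Since h₀ = 2.70 m < h_ss, the level will rise toward this value.)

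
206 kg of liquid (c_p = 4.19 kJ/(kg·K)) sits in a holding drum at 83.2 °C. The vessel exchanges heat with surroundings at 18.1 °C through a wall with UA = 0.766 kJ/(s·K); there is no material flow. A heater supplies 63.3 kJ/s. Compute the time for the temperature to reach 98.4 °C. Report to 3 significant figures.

Lumped-capacitance energy balance: M c_p dT/dt = UA(T_amb − T) + Q̇.
τ = M c_p/UA = 1126.8 s; T_ss = T_amb + Q̇/UA = 18.1 + 63.3/0.766 = 100.74 °C.
T(t) = T_ss + (T₀ − T_ss)e^(−t/τ); set T = 98.4:
t = −τ ln[(T − T_ss)/(T₀ − T_ss)] = −1126.8 · ln(0.13326) = 2271.0 s.

2270 s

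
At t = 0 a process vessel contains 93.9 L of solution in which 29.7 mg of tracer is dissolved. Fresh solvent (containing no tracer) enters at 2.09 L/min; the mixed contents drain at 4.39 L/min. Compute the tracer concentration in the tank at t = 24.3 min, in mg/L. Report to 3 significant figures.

0.139 mg/L

Total volume: dV/dt = Q_in − Q_out = -2.3000 L/min, so V(t) = 93.9 − 2.3000 t and V(24.3) = 38.010 L.
Solute balance: dm/dt = 0 − Q_out C = −Q_out m/V(t).
dm/m = −Q_out dt/(V₀ − 2.3000 t); integrating gives ln(m/m₀) = −(Q_out/(Q_in−Q_out)) ln(V/V₀).
m = m₀ (V₀/V)^(Q_out/(Q_in−Q_out)) = 29.7 × (93.9/38.010)^(-1.9087) = 5.2855 mg.
C = m/V = 5.2855/38.010 = 0.13905 mg/L.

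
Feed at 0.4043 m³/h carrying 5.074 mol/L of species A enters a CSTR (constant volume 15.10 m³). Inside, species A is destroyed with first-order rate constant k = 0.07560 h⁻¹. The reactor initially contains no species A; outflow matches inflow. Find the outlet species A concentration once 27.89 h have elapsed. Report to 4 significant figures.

Species balance: V dC/dt = Q C_in − Q C − k V C.
This is linear with rate a = Q/V + k = 0.102375 h⁻¹.
C_ss = Q C_in/(Q + kV) = 1.32704 mol/L; C(t) = C_ss + (C₀ − C_ss) e^(−a t).
C(27.89) = 1.32704 + (-1.32704)·e^(−0.102375·27.89) = 1.32704 + (-1.32704)·0.0575423 = 1.25068 mol/L.

1.251 mol/L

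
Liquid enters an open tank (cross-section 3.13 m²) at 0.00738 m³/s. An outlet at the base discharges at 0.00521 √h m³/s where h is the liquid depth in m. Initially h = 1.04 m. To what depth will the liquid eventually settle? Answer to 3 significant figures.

2.01 m

A dh/dt = Q_in − 0.00521 √h. Steady state requires inflow = outflow:
Q_in = 0.00521 √h_ss ⇒ √h_ss = 0.00738/0.00521 = 1.4165.
h_ss = 1.4165² = 2.0065 m. (Since h₀ = 1.04 m < h_ss, the level will rise toward this value.)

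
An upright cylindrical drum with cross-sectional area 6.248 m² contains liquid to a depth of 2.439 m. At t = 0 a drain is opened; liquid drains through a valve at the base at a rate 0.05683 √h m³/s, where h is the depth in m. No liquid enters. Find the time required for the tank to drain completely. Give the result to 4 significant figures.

With no inflow, A dh/dt = −0.05683 √h.
∫ h^(−1/2) dh = −(0.05683/A) ∫ dt, giving 2√h = 2√h₀ − (0.05683/A) t.
Tank is empty when √h = 0: t_empty = 2A√h₀/0.05683.
t_empty = 2·6.248·√2.439/0.05683 = 12.4960·1.56173/0.05683 = 343.399 s.

343.4 s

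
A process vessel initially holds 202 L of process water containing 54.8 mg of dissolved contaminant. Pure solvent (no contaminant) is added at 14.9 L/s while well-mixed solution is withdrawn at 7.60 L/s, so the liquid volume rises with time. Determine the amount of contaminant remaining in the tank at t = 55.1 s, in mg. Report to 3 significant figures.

Let m(t) be the amount of contaminant. Volume: V(t) = V₀ + (Q_in − Q_out) t = 202 + 7.3000 t; V(55.1) = 604.23 L.
Species balance (pure solvent in): dm/dt = −Q_out · m/V(t).
dm/m = −Q_out dt/(V₀ + 7.3000 t); integrating gives ln(m/m₀) = −(Q_out/(Q_in−Q_out)) ln(V/V₀).
m = m₀ (V₀/V)^(Q_out/(Q_in−Q_out)) = 54.8 × (202/604.23)^(1.0411) = 17.514 mg.

17.5 mg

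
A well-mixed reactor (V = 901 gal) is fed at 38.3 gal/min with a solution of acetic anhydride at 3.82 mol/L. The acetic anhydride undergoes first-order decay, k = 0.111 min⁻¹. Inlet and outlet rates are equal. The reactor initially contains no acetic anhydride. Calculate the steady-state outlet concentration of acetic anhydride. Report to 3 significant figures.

1.06 mol/L

Species balance: V dC/dt = Q C_in − Q C − k V C.
Steady state (dC/dt = 0): C_ss = Q C_in/(Q + kV) = C_in/(1 + kV/Q).
C_ss = 38.3·3.82/(38.3 + 0.111·901) = 146.31/138.31 = 1.0578 mol/L.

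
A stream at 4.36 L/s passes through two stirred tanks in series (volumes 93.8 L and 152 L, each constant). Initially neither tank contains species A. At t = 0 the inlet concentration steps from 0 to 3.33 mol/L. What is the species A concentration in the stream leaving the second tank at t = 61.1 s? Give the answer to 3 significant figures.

2.14 mol/L

Time constants: τᵢ = Vᵢ/Q for each well-mixed tank.
τ₁ = 93.8/4.36 = 21.514 s; τ₂ = 152/4.36 = 34.862 s.
Tank 1: C₁ = C_in(1 − e^(−t/τ₁)). Tank 2 (τ₁ ≠ τ₂): C₂ = C_in[1 − (τ₁ e^(−t/τ₁) − τ₂ e^(−t/τ₂))/(τ₁ − τ₂)].
At t = 61.1: e^(−t/τ₁) = 0.058423, e^(−t/τ₂) = 0.17332.
C₂ = 3.33·[1 − (21.514·0.058423 − 34.862·0.17332)/(-13.349)] = 3.33·0.64150 = 2.1362 mol/L.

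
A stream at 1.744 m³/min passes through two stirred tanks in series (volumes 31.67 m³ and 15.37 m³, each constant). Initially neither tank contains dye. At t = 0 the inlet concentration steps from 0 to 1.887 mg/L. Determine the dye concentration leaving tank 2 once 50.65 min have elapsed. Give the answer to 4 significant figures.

Species balance on tank i: dCᵢ/dt = (Cᵢ₋₁ − Cᵢ)/τᵢ with τᵢ = Vᵢ/Q.
τ₁ = 31.67/1.744 = 18.1594 min; τ₂ = 15.37/1.744 = 8.81307 min.
Tank 1: C₁ = C_in(1 − e^(−t/τ₁)). Tank 2 (τ₁ ≠ τ₂): C₂ = C_in[1 − (τ₁ e^(−t/τ₁) − τ₂ e^(−t/τ₂))/(τ₁ − τ₂)].
At t = 50.65: e^(−t/τ₁) = 0.0614711, e^(−t/τ₂) = 0.00319188.
C₂ = 1.887·[1 − (18.1594·0.0614711 − 8.81307·0.00319188)/(9.34633)] = 1.887·0.883575 = 1.66731 mg/L.

1.667 mg/L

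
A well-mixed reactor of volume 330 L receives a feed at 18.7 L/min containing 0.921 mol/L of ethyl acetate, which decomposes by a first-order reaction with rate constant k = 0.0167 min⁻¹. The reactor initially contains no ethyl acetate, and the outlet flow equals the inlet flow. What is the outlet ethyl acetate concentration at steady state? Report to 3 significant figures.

V dC/dt = Q(C_in − C) − k V C.
At steady state: 0 = Q C_in − (Q + kV) C_ss, so C_ss = Q C_in/(Q + kV).
C_ss = 18.7·0.921/(18.7 + 0.0167·330) = 17.223/24.211 = 0.71136 mol/L.

0.711 mol/L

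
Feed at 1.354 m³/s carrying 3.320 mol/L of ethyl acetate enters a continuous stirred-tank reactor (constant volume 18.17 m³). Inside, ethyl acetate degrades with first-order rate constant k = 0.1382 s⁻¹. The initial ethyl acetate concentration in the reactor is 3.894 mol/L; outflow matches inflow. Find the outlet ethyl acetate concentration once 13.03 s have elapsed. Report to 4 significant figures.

V dC/dt = Q(C_in − C) − k V C.
dC/dt = (Q/V) C_in − (Q/V + k) C; effective rate a = Q/V + k = 0.0745184 + 0.1382 = 0.212718 s⁻¹.
C_ss = Q C_in/(Q + kV) = 1.16305 mol/L; C(t) = C_ss + (C₀ − C_ss) e^(−a t).
C(13.03) = 1.16305 + (2.73095)·e^(−0.212718·13.03) = 1.16305 + (2.73095)·0.0625542 = 1.33388 mol/L.

1.334 mol/L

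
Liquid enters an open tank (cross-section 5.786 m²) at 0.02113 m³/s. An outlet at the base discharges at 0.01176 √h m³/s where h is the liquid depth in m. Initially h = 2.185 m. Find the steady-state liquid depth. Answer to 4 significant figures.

3.228 m

Level balance: A dh/dt = 0.02113 − 0.01176 √h. Setting dh/dt = 0:
Q_in = 0.01176 √h_ss ⇒ √h_ss = 0.02113/0.01176 = 1.79677.
h_ss = 1.79677² = 3.22838 m. (Since h₀ = 2.185 m < h_ss, the level will rise toward this value.)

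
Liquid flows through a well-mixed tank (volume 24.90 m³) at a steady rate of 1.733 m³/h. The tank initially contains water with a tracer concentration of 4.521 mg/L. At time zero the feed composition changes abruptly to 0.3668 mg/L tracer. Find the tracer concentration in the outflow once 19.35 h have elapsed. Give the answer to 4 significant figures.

Mass balance on the solute (V constant): V dC/dt = Q(C_in − C).
So dC/dt = (C_in − C)/τ with τ = V/Q = 24.90/1.733 = 14.3681 h.
C approaches C_in exponentially: C(t) = C_in + (C₀ − C_in) e^(−t/τ).
C(19.35) = 0.3668 + (4.521 − 0.3668)·e^(−19.35/14.3681) = 0.3668 + (4.15420)·0.260090 = 1.44726 mg/L.

1.447 mg/L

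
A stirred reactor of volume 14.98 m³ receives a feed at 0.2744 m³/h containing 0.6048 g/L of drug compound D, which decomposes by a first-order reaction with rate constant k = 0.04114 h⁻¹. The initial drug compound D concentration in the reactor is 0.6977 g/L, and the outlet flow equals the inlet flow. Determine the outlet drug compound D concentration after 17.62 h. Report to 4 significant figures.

V dC/dt = Q(C_in − C) − k V C.
This is linear with rate a = Q/V + k = 0.0594578 h⁻¹.
C_ss = Q C_in/(Q + kV) = 0.186327 g/L; C(t) = C_ss + (C₀ − C_ss) e^(−a t).
C(17.62) = 0.186327 + (0.511373)·e^(−0.0594578·17.62) = 0.186327 + (0.511373)·0.350763 = 0.365697 g/L.

0.3657 g/L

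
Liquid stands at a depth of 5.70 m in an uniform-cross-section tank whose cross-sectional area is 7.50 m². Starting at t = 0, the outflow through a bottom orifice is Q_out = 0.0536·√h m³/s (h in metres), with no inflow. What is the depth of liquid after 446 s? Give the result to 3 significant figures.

With no inflow, A dh/dt = −0.0536 √h.
∫ h^(−1/2) dh = −(0.0536/A) ∫ dt, giving 2√h = 2√h₀ − (0.0536/A) t.
√h = √5.70 − 0.0536·446/(2·7.50) = 2.3875 − 1.5937 = 0.79376.
h = 0.79376² = 0.63006 m.

0.630 m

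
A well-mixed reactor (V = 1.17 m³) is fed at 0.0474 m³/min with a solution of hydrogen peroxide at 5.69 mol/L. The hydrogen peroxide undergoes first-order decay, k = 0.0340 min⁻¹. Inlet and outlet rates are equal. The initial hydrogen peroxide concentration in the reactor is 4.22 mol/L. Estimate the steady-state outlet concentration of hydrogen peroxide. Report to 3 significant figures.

3.09 mol/L

Accumulation = in − out − consumed: V dC/dt = Q C_in − Q C − k V C.
Steady state (dC/dt = 0): C_ss = Q C_in/(Q + kV) = C_in/(1 + kV/Q).
C_ss = 0.0474·5.69/(0.0474 + 0.0340·1.17) = 0.26971/0.087180 = 3.0937 mol/L.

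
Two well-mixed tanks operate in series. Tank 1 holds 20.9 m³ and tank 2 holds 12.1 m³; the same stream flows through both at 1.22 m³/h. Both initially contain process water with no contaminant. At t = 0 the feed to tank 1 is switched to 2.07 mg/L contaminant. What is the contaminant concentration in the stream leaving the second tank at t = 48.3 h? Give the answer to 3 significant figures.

1.80 mg/L

Time constants: τᵢ = Vᵢ/Q for each well-mixed tank.
τ₁ = 20.9/1.22 = 17.131 h; τ₂ = 12.1/1.22 = 9.9180 h.
Solving the cascade with C₁(0)=C₂(0)=0 gives C₂(t) = C_in[1 − (τ₁ e^(−t/τ₁) − τ₂ e^(−t/τ₂))/(τ₁ − τ₂)].
At t = 48.3: e^(−t/τ₁) = 0.059640, e^(−t/τ₂) = 0.0076740.
C₂ = 2.07·[1 − (17.131·0.059640 − 9.9180·0.0076740)/(7.2131)] = 2.07·0.86891 = 1.7986 mg/L.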